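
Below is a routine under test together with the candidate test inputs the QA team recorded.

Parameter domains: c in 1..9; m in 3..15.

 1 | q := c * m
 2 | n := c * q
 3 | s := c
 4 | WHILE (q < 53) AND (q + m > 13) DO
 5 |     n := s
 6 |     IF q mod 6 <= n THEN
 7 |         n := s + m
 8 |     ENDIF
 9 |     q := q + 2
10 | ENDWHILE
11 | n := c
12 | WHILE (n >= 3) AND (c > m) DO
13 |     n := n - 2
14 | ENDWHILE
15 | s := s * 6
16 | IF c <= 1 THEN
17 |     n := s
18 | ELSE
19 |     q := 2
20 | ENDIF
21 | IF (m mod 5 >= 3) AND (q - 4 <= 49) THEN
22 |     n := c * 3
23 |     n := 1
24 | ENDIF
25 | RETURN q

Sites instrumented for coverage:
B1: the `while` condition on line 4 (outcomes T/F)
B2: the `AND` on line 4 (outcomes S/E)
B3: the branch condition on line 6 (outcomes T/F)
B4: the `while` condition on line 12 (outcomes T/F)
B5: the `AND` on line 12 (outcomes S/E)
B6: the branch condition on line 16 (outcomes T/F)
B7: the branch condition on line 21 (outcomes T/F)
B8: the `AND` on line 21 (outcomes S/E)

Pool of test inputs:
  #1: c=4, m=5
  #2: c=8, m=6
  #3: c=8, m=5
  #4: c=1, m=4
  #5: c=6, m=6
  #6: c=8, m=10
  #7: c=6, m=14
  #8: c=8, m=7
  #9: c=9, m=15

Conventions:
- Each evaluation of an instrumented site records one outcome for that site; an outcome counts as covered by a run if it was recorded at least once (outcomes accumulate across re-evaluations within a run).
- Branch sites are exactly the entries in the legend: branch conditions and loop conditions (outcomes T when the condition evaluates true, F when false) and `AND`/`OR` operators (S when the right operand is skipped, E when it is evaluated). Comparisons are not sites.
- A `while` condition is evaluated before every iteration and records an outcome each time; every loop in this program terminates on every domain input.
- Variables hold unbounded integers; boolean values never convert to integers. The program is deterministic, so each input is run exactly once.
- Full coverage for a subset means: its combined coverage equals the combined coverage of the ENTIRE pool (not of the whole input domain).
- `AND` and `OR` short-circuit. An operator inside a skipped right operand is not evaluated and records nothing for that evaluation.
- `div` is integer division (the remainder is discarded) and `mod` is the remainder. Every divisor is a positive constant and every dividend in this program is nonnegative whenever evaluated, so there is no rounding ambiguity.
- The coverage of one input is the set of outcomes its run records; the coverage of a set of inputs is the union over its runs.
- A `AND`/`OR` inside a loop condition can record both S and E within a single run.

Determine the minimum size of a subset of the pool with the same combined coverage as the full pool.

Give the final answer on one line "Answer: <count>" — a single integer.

#1 (c=4, m=5) -> covered: B1=T, B1=F, B2=S, B2=E, B3=T, B4=F, B5=E, B6=F, B7=F, B8=S
#2 (c=8, m=6) -> covered: B1=T, B1=F, B2=S, B2=E, B3=T, B4=T, B4=F, B5=S, B5=E, B6=F, B7=F, B8=S
#3 (c=8, m=5) -> covered: B1=T, B1=F, B2=S, B2=E, B3=T, B4=T, B4=F, B5=S, B5=E, B6=F, B7=F, B8=S
#4 (c=1, m=4) -> covered: B1=F, B2=E, B4=F, B5=S, B6=T, B7=T, B8=E
#5 (c=6, m=6) -> covered: B1=T, B1=F, B2=S, B2=E, B3=T, B4=F, B5=E, B6=F, B7=F, B8=S
#6 (c=8, m=10) -> covered: B1=F, B2=S, B4=F, B5=E, B6=F, B7=F, B8=S
#7 (c=6, m=14) -> covered: B1=F, B2=S, B4=F, B5=E, B6=F, B7=T, B8=E
#8 (c=8, m=7) -> covered: B1=F, B2=S, B4=T, B4=F, B5=S, B5=E, B6=F, B7=F, B8=S
#9 (c=9, m=15) -> covered: B1=F, B2=S, B4=F, B5=E, B6=F, B7=F, B8=S
pool-wide coverage (15 outcomes): B1=T, B1=F, B2=S, B2=E, B3=T, B4=T, B4=F, B5=S, B5=E, B6=T, B6=F, B7=T, B7=F, B8=S, B8=E
size 1 is not enough: best union over all size-1 subsets is 12/15
inputs {2, 4} (size 2) cover everything; no size-2 subset with a lexicographically smaller index list covers all 15

Answer: 2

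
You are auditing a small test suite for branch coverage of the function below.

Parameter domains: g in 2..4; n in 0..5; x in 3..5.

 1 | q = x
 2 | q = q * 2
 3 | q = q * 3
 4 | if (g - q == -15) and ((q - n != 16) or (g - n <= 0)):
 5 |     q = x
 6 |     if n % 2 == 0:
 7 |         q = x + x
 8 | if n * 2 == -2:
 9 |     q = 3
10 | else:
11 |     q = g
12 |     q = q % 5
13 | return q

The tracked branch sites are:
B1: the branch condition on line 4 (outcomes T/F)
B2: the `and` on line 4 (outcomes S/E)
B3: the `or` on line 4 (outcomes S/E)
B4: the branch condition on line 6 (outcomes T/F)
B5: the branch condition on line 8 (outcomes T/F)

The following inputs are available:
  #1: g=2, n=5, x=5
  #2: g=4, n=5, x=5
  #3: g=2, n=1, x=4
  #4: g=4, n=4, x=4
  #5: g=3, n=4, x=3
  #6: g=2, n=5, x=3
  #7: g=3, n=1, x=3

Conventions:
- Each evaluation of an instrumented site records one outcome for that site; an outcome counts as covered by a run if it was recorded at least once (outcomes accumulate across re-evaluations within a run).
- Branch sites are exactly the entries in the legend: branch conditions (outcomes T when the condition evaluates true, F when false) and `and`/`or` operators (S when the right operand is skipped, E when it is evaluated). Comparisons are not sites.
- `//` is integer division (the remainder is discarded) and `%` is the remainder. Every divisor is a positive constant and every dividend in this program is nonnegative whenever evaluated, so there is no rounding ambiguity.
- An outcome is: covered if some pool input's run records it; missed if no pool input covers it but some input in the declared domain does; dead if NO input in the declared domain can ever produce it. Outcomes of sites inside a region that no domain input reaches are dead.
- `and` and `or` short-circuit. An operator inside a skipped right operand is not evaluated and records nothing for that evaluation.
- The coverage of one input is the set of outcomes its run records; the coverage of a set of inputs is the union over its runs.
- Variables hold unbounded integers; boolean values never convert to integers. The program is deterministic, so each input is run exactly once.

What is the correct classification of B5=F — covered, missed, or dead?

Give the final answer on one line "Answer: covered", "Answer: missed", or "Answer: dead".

B5=F is recorded by pool input(s) 1, 2, 3, 4, 5, 6, 7 -> covered

Answer: covered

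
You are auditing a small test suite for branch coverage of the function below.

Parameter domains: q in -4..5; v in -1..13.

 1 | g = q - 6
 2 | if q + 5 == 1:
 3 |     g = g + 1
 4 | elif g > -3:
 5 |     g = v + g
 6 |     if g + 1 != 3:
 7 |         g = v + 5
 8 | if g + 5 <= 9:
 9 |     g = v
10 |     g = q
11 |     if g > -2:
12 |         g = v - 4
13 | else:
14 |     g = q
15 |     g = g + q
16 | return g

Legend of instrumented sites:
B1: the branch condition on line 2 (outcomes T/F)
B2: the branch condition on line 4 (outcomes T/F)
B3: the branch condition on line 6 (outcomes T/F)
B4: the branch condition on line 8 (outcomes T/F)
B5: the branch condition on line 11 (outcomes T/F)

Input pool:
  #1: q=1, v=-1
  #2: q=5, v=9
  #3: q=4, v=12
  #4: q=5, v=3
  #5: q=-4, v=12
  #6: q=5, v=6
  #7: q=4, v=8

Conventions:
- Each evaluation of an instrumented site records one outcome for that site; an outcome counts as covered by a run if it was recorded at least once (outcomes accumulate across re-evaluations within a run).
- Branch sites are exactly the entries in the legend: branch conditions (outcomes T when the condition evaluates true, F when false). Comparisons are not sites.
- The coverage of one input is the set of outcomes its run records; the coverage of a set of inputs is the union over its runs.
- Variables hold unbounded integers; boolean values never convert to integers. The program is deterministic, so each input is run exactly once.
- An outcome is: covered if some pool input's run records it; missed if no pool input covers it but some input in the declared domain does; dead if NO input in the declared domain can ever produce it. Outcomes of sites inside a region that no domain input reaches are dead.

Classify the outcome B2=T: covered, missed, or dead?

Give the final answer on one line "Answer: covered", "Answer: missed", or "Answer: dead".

B2=T is recorded by pool input(s) 2, 3, 4, 6, 7 -> covered

Answer: covered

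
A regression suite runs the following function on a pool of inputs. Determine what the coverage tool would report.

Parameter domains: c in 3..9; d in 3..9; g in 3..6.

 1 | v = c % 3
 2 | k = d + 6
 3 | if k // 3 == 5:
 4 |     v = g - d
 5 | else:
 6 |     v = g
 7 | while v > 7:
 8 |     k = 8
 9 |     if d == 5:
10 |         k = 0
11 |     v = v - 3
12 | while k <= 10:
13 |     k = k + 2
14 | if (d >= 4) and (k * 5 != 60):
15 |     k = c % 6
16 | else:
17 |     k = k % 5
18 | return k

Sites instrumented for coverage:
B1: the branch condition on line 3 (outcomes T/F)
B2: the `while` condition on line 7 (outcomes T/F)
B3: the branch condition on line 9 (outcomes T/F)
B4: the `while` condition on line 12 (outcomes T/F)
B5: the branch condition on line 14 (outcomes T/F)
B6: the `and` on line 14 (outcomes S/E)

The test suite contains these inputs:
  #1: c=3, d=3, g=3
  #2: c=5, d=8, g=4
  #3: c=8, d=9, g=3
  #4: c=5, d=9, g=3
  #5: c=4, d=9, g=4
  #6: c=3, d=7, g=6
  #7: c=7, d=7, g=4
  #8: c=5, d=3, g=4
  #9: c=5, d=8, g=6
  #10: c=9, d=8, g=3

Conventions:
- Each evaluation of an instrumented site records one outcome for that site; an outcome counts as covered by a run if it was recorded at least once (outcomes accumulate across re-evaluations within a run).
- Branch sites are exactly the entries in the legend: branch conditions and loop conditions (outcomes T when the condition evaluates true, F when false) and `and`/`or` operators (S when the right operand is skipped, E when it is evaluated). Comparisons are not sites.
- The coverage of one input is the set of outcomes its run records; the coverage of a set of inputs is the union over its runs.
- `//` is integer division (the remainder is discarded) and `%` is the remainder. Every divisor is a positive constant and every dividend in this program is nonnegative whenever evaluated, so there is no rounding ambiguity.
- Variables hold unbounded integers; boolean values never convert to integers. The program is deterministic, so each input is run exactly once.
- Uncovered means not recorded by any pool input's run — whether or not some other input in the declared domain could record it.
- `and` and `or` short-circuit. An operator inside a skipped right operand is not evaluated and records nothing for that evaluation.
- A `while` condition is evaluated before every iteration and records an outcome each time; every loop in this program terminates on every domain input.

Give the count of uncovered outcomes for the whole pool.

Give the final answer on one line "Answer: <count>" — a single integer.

run #1 (c=3, d=3, g=3) records B1=F, B2=F, B4=T, B4=F, B5=F, B6=S
run #2 (c=5, d=8, g=4) records B1=F, B2=F, B4=F, B5=T, B6=E
run #3 (c=8, d=9, g=3) records B1=T, B2=F, B4=F, B5=T, B6=E
run #4 (c=5, d=9, g=3) records B1=T, B2=F, B4=F, B5=T, B6=E
run #5 (c=4, d=9, g=4) records B1=T, B2=F, B4=F, B5=T, B6=E
run #6 (c=3, d=7, g=6) records B1=F, B2=F, B4=F, B5=T, B6=E
run #7 (c=7, d=7, g=4) records B1=F, B2=F, B4=F, B5=T, B6=E
run #8 (c=5, d=3, g=4) records B1=F, B2=F, B4=T, B4=F, B5=F, B6=S
run #9 (c=5, d=8, g=6) records B1=F, B2=F, B4=F, B5=T, B6=E
run #10 (c=9, d=8, g=3) records B1=F, B2=F, B4=F, B5=T, B6=E
union over the pool: B1=T, B1=F, B2=F, B4=T, B4=F, B5=T, B5=F, B6=S, B6=E
uncovered (3 of 12): B2=T, B3=T, B3=F

Answer: 3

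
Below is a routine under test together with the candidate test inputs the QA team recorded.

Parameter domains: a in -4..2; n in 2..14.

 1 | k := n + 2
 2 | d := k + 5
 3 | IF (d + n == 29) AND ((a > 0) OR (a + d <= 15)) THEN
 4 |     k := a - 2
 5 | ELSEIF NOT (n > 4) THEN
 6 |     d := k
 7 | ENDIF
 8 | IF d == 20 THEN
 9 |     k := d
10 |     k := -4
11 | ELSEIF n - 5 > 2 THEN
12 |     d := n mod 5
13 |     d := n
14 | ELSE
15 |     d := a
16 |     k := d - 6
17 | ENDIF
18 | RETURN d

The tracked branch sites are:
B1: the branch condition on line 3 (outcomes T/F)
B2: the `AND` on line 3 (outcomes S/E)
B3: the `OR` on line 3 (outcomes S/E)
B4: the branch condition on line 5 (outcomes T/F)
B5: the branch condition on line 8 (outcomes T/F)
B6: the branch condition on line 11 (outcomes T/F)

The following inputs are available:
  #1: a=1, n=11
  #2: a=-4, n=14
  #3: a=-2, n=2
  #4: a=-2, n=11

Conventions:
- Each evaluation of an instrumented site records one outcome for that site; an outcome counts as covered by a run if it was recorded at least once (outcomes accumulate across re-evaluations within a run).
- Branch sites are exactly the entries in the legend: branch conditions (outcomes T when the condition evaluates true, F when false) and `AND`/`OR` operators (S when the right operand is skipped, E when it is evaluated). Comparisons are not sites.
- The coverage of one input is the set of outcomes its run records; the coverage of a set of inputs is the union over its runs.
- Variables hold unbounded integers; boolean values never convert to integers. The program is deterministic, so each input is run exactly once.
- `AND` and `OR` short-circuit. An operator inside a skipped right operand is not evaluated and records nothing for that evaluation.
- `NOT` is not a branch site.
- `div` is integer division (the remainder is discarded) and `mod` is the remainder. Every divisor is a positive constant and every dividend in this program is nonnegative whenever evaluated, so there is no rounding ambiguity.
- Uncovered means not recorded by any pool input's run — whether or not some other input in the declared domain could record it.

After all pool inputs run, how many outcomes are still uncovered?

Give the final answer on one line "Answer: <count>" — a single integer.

input #1 (a=1, n=11): events B2->E, B3->S, B1->T, B5->F, B6->T; covers B1=T, B2=E, B3=S, B5=F, B6=T
input #2 (a=-4, n=14): events B2->S, B1->F, B4->F, B5->F, B6->T; covers B1=F, B2=S, B4=F, B5=F, B6=T
input #3 (a=-2, n=2): events B2->S, B1->F, B4->T, B5->F, B6->F; covers B1=F, B2=S, B4=T, B5=F, B6=F
input #4 (a=-2, n=11): events B2->E, B3->E, B1->F, B4->F, B5->F, B6->T; covers B1=F, B2=E, B3=E, B4=F, B5=F, B6=T
union over the pool: B1=T, B1=F, B2=S, B2=E, B3=S, B3=E, B4=T, B4=F, B5=F, B6=T, B6=F
uncovered (1 of 12): B5=T

Answer: 1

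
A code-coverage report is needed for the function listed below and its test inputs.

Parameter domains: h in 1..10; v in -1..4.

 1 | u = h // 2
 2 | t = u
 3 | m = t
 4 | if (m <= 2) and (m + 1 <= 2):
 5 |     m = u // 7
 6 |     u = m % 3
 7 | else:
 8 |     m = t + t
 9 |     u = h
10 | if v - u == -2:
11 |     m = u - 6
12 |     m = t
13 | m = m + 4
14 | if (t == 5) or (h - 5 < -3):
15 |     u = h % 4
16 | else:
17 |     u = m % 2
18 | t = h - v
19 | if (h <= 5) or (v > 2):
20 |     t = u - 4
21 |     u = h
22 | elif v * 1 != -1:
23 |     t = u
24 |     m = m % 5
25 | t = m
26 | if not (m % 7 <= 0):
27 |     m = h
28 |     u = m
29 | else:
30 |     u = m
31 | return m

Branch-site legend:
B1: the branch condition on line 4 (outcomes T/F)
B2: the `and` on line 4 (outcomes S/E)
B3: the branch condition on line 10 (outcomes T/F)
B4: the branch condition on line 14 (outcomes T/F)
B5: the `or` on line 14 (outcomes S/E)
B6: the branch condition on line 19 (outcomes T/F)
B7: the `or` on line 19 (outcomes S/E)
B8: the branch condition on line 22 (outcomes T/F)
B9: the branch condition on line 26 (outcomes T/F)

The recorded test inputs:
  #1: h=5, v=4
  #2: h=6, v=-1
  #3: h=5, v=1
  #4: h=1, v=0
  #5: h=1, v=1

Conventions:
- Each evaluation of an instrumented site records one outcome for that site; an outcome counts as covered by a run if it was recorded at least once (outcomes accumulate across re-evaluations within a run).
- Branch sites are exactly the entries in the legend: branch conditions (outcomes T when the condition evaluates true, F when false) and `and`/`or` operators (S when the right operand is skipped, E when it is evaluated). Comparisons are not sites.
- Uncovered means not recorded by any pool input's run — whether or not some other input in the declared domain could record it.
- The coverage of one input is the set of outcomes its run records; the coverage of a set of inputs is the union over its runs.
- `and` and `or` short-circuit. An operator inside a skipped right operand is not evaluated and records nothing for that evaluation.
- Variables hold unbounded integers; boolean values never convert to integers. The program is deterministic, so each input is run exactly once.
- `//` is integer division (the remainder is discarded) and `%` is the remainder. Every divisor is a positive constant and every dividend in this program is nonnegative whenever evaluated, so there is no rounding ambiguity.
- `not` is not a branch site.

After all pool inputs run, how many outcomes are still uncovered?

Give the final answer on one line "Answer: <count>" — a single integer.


input #1, h=5, v=4: events B2->E, B1->F, B3->F, B5->E, B4->F, B7->S, B6->T, B9->T; outcomes B1=F, B2=E, B3=F, B4=F, B5=E, B6=T, B7=S, B9=T
input #2, h=6, v=-1: events B2->S, B1->F, B3->F, B5->E, B4->F, B7->E, B6->F, B8->F, B9->T; outcomes B1=F, B2=S, B3=F, B4=F, B5=E, B6=F, B7=E, B8=F, B9=T
input #3, h=5, v=1: events B2->E, B1->F, B3->F, B5->E, B4->F, B7->S, B6->T, B9->T; outcomes B1=F, B2=E, B3=F, B4=F, B5=E, B6=T, B7=S, B9=T
input #4, h=1, v=0: events B2->E, B1->T, B3->F, B5->E, B4->T, B7->S, B6->T, B9->T; outcomes B1=T, B2=E, B3=F, B4=T, B5=E, B6=T, B7=S, B9=T
input #5, h=1, v=1: events B2->E, B1->T, B3->F, B5->E, B4->T, B7->S, B6->T, B9->T; outcomes B1=T, B2=E, B3=F, B4=T, B5=E, B6=T, B7=S, B9=T
union over the pool: B1=T, B1=F, B2=S, B2=E, B3=F, B4=T, B4=F, B5=E, B6=T, B6=F, B7=S, B7=E, B8=F, B9=T
uncovered (4 of 18): B3=T, B5=S, B8=T, B9=F
Answer: 4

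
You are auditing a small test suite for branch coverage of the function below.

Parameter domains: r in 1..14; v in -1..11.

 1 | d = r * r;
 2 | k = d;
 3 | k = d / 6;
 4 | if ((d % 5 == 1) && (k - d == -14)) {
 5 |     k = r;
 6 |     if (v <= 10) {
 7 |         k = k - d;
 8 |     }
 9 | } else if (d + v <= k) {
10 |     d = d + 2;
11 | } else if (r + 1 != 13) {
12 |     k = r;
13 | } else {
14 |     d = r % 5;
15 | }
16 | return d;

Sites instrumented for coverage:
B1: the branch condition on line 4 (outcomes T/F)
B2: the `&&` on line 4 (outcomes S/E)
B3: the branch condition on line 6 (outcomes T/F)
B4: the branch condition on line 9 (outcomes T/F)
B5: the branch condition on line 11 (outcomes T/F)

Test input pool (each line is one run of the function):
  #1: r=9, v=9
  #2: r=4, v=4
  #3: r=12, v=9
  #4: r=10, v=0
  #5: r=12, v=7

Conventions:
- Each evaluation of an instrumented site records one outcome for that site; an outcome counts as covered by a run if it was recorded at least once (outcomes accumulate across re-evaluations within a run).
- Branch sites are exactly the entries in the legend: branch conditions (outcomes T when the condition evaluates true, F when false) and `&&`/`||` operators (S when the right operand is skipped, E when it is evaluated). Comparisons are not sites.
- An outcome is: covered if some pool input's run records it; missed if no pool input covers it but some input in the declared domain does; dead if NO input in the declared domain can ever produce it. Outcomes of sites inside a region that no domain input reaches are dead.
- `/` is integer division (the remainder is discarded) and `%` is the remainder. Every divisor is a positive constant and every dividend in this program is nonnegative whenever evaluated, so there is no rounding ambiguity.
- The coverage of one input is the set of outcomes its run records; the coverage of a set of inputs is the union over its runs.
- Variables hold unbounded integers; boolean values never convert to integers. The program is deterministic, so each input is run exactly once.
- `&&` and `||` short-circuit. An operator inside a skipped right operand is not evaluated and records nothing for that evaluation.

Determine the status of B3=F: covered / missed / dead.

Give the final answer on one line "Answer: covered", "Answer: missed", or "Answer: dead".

no pool input records B3=F
but domain input (r=4, v=11) does record it -> reachable, so missed

Answer: missed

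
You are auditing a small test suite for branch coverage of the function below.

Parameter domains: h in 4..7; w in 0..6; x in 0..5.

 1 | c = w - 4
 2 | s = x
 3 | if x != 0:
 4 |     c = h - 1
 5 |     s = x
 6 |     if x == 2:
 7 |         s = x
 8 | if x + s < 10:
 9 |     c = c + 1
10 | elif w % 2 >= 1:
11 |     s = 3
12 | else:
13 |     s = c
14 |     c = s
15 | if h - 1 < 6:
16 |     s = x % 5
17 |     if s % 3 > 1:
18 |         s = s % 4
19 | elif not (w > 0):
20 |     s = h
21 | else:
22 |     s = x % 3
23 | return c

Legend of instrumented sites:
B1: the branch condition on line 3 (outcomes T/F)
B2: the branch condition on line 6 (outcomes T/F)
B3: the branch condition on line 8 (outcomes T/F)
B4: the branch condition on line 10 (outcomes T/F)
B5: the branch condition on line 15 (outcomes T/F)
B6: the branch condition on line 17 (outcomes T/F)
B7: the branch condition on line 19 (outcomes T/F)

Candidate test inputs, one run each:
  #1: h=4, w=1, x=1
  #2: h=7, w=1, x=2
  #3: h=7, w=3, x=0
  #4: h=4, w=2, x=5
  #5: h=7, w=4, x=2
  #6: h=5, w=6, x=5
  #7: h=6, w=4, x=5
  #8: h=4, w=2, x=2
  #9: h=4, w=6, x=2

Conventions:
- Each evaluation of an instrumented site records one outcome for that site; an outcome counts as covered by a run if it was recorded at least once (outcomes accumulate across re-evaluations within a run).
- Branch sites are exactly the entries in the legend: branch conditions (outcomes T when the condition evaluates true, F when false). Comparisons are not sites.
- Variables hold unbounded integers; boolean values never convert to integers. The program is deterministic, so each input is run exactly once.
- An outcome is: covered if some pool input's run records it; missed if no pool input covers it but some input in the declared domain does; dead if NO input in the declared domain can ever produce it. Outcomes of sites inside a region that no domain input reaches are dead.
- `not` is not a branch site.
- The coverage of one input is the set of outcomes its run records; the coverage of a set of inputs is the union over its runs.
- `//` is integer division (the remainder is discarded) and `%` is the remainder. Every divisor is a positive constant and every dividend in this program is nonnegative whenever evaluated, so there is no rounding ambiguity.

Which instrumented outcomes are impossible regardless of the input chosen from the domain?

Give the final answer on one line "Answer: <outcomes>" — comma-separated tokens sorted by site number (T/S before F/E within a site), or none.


checking every outcome against all 168 domain inputs:
  reachable outcomes have witnesses, e.g. B1=T (e.g. h=4, w=0, x=1), B1=F (e.g. h=4, w=0, x=0), B2=T (e.g. h=4, w=0, x=2), B2=F (e.g. h=4, w=0, x=1)
Answer: none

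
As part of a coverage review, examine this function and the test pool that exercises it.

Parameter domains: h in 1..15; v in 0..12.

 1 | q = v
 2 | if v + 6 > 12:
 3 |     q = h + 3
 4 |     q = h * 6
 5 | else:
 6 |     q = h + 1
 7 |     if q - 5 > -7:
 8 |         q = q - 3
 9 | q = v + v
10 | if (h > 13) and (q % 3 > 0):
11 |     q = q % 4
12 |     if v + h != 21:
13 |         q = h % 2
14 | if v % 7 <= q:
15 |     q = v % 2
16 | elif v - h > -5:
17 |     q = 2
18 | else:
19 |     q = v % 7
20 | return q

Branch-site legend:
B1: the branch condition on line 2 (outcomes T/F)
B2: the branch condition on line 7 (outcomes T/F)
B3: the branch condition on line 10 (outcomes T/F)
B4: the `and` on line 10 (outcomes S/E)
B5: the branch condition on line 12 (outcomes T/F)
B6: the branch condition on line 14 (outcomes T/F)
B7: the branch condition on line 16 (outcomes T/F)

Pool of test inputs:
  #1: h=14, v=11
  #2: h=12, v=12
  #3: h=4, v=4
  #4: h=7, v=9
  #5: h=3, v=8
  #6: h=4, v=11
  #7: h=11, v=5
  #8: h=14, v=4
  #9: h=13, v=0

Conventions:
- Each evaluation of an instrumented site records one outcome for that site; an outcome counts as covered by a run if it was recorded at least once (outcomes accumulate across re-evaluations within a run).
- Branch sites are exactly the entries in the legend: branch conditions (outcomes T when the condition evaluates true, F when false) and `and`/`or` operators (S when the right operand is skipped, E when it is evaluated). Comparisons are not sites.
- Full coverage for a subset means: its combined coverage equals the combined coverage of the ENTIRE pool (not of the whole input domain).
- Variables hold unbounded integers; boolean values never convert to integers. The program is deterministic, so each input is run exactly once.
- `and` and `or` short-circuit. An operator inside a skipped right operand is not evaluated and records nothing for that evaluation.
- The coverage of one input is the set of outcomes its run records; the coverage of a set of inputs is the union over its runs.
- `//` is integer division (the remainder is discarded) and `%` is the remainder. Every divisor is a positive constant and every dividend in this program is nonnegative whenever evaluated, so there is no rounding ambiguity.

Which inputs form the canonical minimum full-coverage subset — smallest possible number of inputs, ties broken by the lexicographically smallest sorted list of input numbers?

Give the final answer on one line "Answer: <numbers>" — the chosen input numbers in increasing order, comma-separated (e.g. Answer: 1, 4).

#1 (h=14, v=11) -> covered: B1=T, B3=T, B4=E, B5=T, B6=F, B7=T
#2 (h=12, v=12) -> covered: B1=T, B3=F, B4=S, B6=T
#3 (h=4, v=4) -> covered: B1=F, B2=T, B3=F, B4=S, B6=T
#4 (h=7, v=9) -> covered: B1=T, B3=F, B4=S, B6=T
#5 (h=3, v=8) -> covered: B1=T, B3=F, B4=S, B6=T
#6 (h=4, v=11) -> covered: B1=T, B3=F, B4=S, B6=T
#7 (h=11, v=5) -> covered: B1=F, B2=T, B3=F, B4=S, B6=T
#8 (h=14, v=4) -> covered: B1=F, B2=T, B3=T, B4=E, B5=T, B6=F, B7=F
#9 (h=13, v=0) -> covered: B1=F, B2=T, B3=F, B4=S, B6=T
together the pool reaches 12 outcomes: B1=T, B1=F, B2=T, B3=T, B3=F, B4=S, B4=E, B5=T, B6=T, B6=F, B7=T, B7=F
checked all size-1 subsets: none covers 12 outcomes (max 7/12)
checked all size-2 subsets: none covers 12 outcomes (max 11/12)
size 3: inputs {1, 2, 8} cover all 12 outcomes, and no lexicographically smaller subset of this size does

Answer: 1, 2, 8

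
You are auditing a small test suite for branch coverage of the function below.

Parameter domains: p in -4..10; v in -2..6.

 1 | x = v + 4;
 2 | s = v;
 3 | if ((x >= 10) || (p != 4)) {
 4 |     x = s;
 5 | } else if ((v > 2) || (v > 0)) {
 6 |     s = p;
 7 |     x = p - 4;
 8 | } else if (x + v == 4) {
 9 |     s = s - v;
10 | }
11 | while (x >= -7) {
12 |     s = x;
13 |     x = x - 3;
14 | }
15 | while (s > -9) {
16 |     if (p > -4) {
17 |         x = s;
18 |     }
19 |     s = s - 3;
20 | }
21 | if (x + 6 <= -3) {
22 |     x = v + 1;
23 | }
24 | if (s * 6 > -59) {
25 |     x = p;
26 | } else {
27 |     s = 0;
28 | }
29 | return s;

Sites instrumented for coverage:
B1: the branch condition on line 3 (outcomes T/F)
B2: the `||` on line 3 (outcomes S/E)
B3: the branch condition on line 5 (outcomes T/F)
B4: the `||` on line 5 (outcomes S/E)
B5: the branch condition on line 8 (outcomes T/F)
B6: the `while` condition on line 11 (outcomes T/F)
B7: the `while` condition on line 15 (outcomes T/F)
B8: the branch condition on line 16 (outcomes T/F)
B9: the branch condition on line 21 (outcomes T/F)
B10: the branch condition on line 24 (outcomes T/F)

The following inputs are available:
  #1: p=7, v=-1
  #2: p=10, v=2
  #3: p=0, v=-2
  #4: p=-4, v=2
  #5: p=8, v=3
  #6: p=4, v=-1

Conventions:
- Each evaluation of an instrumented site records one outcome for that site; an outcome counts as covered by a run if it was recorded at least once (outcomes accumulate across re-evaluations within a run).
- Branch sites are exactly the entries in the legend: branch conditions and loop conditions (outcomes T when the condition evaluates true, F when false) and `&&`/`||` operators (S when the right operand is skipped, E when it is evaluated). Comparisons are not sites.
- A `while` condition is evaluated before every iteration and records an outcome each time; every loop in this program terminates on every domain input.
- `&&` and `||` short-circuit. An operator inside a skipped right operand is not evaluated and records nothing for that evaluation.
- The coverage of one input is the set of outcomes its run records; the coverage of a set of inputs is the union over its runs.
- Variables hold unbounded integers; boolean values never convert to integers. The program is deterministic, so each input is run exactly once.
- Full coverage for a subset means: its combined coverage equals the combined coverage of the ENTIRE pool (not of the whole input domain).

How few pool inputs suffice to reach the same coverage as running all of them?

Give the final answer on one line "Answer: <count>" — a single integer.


run #1 (p=7, v=-1) runs B2->E, B1->T, B6->T, B6->T, B6->T, B6->F, B7->T, B8->T, B7->F, B9->F, B10->F; records B1=T, B2=E, B6=T, B6=F, B7=T, B7=F, B8=T, B9=F, B10=F
run #2 (p=10, v=2) runs B2->E, B1->T, B6->T, B6->T, B6->T, B6->T, B6->F, B7->T, B8->T, B7->F, B9->F, B10->F; records B1=T, B2=E, B6=T, B6=F, B7=T, B7=F, B8=T, B9=F, B10=F
run #3 (p=0, v=-2) runs B2->E, B1->T, B6->T, B6->T, B6->F, B7->T, B8->T, B7->T, B8->T, B7->F, B9->F, B10->F; records B1=T, B2=E, B6=T, B6=F, B7=T, B7=F, B8=T, B9=F, B10=F
run #4 (p=-4, v=2) runs B2->E, B1->T, B6->T, B6->T, B6->T, B6->T, B6->F, B7->T, B8->F, B7->F, B9->T, B10->F; records B1=T, B2=E, B6=T, B6=F, B7=T, B7=F, B8=F, B9=T, B10=F
run #5 (p=8, v=3) runs B2->E, B1->T, B6->T, B6->T, B6->T, B6->T, B6->F, B7->T, B8->T, B7->F, B9->F, B10->T; records B1=T, B2=E, B6=T, B6=F, B7=T, B7=F, B8=T, B9=F, B10=T
run #6 (p=4, v=-1) runs B2->E, B1->F, B4->E, B3->F, B5->F, B6->T, B6->T, B6->T, B6->T, B6->F, B7->T, B8->T, B7->F, B9->F, ...; records B1=F, B2=E, B3=F, B4=E, B5=F, B6=T, B6=F, B7=T, B7=F, B8=T, B9=F, B10=T
pool-wide coverage (16 outcomes): B1=T, B1=F, B2=E, B3=F, B4=E, B5=F, B6=T, B6=F, B7=T, B7=F, B8=T, B8=F, B9=T, B9=F, B10=T, B10=F
size 1 is not enough: best union over all size-1 subsets is 12/16
the canonical winner is {4, 6}: size 2, full 16-outcome coverage, earliest index list among size-2 covers
Answer: 2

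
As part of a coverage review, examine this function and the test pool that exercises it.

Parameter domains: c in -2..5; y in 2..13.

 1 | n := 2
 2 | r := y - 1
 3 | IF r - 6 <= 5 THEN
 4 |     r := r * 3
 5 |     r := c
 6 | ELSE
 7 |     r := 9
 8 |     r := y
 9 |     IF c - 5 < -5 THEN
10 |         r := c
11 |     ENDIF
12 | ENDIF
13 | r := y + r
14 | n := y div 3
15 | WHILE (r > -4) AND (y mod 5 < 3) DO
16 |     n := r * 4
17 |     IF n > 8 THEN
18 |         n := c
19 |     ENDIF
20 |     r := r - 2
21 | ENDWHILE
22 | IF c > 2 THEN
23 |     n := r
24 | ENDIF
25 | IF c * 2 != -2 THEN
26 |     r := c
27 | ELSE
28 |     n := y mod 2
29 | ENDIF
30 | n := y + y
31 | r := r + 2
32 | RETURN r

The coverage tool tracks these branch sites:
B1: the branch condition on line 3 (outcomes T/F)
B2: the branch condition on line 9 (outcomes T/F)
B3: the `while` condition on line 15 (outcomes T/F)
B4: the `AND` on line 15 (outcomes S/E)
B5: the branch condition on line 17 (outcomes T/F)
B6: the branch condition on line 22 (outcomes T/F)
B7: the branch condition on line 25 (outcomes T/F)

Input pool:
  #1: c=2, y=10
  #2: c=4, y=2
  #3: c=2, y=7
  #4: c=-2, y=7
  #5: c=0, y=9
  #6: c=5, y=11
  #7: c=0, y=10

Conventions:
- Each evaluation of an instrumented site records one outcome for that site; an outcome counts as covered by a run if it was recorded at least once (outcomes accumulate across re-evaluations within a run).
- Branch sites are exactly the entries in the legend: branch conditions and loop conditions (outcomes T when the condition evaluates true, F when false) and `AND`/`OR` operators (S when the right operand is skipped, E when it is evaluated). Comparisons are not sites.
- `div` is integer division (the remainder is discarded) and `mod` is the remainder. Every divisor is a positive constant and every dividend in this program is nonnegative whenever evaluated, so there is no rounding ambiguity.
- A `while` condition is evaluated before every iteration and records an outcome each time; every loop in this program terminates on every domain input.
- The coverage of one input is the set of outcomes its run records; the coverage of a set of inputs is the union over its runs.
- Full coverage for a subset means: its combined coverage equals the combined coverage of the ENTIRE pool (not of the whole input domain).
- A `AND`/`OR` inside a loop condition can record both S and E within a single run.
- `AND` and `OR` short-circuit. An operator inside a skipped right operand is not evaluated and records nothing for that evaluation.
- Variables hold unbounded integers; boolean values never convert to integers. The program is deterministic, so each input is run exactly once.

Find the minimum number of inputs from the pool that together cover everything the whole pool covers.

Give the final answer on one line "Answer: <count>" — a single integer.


input #1, c=2, y=10: events B1->T, B4->E, B3->T, B5->T, B4->E, B3->T, B5->T, B4->E, B3->T, B5->T, B4->E, B3->T, B5->T, B4->E, ...; outcomes B1=T, B3=T, B3=F, B4=S, B4=E, B5=T, B5=F, B6=F, B7=T
input #2, c=4, y=2: events B1->T, B4->E, B3->T, B5->T, B4->E, B3->T, B5->T, B4->E, B3->T, B5->F, B4->E, B3->T, B5->F, B4->E, ...; outcomes B1=T, B3=T, B3=F, B4=S, B4=E, B5=T, B5=F, B6=T, B7=T
input #3, c=2, y=7: events B1->T, B4->E, B3->T, B5->T, B4->E, B3->T, B5->T, B4->E, B3->T, B5->T, B4->E, B3->T, B5->T, B4->E, ...; outcomes B1=T, B3=T, B3=F, B4=S, B4=E, B5=T, B5=F, B6=F, B7=T
input #4, c=-2, y=7: events B1->T, B4->E, B3->T, B5->T, B4->E, B3->T, B5->T, B4->E, B3->T, B5->F, B4->E, B3->T, B5->F, B4->E, ...; outcomes B1=T, B3=T, B3=F, B4=S, B4=E, B5=T, B5=F, B6=F, B7=T
input #5, c=0, y=9: events B1->T, B4->E, B3->F, B6->F, B7->T; outcomes B1=T, B3=F, B4=E, B6=F, B7=T
input #6, c=5, y=11: events B1->T, B4->E, B3->T, B5->T, B4->E, B3->T, B5->T, B4->E, B3->T, B5->T, B4->E, B3->T, B5->T, B4->E, ...; outcomes B1=T, B3=T, B3=F, B4=S, B4=E, B5=T, B5=F, B6=T, B7=T
input #7, c=0, y=10: events B1->T, B4->E, B3->T, B5->T, B4->E, B3->T, B5->T, B4->E, B3->T, B5->T, B4->E, B3->T, B5->T, B4->E, ...; outcomes B1=T, B3=T, B3=F, B4=S, B4=E, B5=T, B5=F, B6=F, B7=T
union over all inputs: B1=T, B3=T, B3=F, B4=S, B4=E, B5=T, B5=F, B6=T, B6=F, B7=T (10 outcomes)
every size-1 subset falls short of the 10 outcomes (best: 9/10)
size 2: inputs {1, 2} cover all 10 outcomes, and no lexicographically smaller subset of this size does
Answer: 2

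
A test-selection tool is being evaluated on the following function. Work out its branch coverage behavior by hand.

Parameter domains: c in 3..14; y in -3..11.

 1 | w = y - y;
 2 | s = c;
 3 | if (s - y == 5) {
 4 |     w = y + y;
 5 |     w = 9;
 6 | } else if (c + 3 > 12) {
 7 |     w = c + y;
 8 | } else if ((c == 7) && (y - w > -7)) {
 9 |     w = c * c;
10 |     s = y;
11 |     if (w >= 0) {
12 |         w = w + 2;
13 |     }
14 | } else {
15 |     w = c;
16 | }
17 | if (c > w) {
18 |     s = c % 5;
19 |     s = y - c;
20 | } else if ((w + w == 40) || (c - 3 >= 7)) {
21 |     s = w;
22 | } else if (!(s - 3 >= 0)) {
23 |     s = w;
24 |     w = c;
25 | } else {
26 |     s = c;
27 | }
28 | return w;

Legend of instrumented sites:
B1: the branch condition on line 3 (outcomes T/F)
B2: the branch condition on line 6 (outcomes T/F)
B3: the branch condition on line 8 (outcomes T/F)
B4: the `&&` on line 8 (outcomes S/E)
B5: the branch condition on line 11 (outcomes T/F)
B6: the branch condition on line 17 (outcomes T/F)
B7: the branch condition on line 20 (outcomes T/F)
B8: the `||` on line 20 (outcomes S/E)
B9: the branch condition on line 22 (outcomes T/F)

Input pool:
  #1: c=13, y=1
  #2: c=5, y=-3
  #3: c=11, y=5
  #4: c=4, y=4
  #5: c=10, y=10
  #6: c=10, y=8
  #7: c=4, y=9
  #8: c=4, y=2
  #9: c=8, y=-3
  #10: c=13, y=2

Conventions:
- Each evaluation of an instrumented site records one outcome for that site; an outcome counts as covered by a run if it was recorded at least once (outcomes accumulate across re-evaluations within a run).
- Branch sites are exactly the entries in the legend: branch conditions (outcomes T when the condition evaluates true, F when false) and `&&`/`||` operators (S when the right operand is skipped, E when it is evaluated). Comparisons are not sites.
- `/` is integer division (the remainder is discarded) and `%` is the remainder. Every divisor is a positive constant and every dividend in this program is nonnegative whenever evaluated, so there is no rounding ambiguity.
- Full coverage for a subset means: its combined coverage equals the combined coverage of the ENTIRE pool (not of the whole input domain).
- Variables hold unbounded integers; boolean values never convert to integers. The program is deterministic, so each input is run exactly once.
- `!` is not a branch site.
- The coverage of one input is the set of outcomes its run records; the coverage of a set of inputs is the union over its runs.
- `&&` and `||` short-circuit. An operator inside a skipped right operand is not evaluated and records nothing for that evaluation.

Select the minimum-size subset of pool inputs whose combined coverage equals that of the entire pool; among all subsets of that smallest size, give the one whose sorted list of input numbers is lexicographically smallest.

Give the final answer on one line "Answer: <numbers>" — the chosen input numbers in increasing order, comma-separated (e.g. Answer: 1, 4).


input #1 (c=13, y=1): events B1->F, B2->T, B6->F, B8->E, B7->T; covers B1=F, B2=T, B6=F, B7=T, B8=E
input #2 (c=5, y=-3): events B1->F, B2->F, B4->S, B3->F, B6->F, B8->E, B7->F, B9->F; covers B1=F, B2=F, B3=F, B4=S, B6=F, B7=F, B8=E, B9=F
input #3 (c=11, y=5): events B1->F, B2->T, B6->F, B8->E, B7->T; covers B1=F, B2=T, B6=F, B7=T, B8=E
input #4 (c=4, y=4): events B1->F, B2->F, B4->S, B3->F, B6->F, B8->E, B7->F, B9->F; covers B1=F, B2=F, B3=F, B4=S, B6=F, B7=F, B8=E, B9=F
input #5 (c=10, y=10): events B1->F, B2->T, B6->F, B8->S, B7->T; covers B1=F, B2=T, B6=F, B7=T, B8=S
input #6 (c=10, y=8): events B1->F, B2->T, B6->F, B8->E, B7->T; covers B1=F, B2=T, B6=F, B7=T, B8=E
input #7 (c=4, y=9): events B1->F, B2->F, B4->S, B3->F, B6->F, B8->E, B7->F, B9->F; covers B1=F, B2=F, B3=F, B4=S, B6=F, B7=F, B8=E, B9=F
input #8 (c=4, y=2): events B1->F, B2->F, B4->S, B3->F, B6->F, B8->E, B7->F, B9->F; covers B1=F, B2=F, B3=F, B4=S, B6=F, B7=F, B8=E, B9=F
input #9 (c=8, y=-3): events B1->F, B2->F, B4->S, B3->F, B6->F, B8->E, B7->F, B9->F; covers B1=F, B2=F, B3=F, B4=S, B6=F, B7=F, B8=E, B9=F
input #10 (c=13, y=2): events B1->F, B2->T, B6->F, B8->E, B7->T; covers B1=F, B2=T, B6=F, B7=T, B8=E
pool-wide coverage (11 outcomes): B1=F, B2=T, B2=F, B3=F, B4=S, B6=F, B7=T, B7=F, B8=S, B8=E, B9=F
every size-1 subset falls short of the 11 outcomes (best: 8/11)
at size 2, {2, 5} reaches all 11 outcomes; every lexicographically earlier size-2 subset fails
Answer: 2, 5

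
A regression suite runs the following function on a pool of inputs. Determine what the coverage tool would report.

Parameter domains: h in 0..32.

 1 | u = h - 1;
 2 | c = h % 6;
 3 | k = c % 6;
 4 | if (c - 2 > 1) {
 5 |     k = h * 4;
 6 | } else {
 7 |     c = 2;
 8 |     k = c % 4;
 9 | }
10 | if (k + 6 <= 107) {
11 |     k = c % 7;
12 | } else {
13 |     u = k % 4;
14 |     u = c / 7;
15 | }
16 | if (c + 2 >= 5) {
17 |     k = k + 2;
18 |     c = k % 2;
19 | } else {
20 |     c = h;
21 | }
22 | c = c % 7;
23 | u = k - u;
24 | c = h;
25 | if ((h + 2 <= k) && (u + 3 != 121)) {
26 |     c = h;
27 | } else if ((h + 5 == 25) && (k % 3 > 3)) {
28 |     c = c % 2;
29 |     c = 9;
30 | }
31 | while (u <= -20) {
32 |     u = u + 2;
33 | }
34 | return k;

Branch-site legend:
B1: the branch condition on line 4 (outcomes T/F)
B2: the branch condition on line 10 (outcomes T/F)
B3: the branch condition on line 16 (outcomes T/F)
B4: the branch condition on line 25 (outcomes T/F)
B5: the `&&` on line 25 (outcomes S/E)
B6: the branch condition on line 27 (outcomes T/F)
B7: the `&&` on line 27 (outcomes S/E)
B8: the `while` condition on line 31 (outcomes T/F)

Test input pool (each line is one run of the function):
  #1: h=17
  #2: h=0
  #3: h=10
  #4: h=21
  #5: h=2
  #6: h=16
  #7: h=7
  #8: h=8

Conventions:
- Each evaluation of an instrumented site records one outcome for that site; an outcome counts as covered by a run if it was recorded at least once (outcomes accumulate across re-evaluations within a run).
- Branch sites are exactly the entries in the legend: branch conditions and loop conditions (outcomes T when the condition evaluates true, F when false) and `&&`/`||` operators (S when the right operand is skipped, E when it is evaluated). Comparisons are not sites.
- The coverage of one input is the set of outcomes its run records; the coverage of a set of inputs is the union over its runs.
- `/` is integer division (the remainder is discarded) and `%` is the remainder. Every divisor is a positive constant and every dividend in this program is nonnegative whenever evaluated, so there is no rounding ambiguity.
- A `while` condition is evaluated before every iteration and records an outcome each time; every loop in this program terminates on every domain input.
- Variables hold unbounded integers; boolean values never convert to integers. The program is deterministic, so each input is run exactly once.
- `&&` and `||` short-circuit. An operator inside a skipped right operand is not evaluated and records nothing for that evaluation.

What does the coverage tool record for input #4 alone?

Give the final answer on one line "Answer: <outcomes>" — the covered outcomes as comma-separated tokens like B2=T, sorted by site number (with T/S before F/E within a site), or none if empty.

Event log for input #4 (h=21):
  B1->F, B2->T, B3->F, B5->S, B4->F, B7->S, B6->F, B8->F
deduplicating events, the covered set is: B1=F, B2=T, B3=F, B4=F, B5=S, B6=F, B7=S, B8=F

Answer: B1=F, B2=T, B3=F, B4=F, B5=S, B6=F, B7=S, B8=F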